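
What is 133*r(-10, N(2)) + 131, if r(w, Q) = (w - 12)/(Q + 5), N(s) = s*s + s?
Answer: -135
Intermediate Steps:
N(s) = s + s² (N(s) = s² + s = s + s²)
r(w, Q) = (-12 + w)/(5 + Q)
133*r(-10, N(2)) + 131 = 133*((-12 - 10)/(5 + 2*(1 + 2))) + 131 = 133*(-22/(5 + 2*3)) + 131 = 133*(-22/(5 + 6)) + 131 = 133*(-22/11) + 131 = 133*((1/11)*(-22)) + 131 = 133*(-2) + 131 = -266 + 131 = -135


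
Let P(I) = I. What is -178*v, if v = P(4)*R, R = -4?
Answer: 2848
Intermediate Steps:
v = -16 (v = 4*(-4) = -16)
-178*v = -178*(-16) = 2848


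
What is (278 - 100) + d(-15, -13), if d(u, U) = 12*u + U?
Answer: -15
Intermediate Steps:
d(u, U) = U + 12*u
(278 - 100) + d(-15, -13) = (278 - 100) + (-13 + 12*(-15)) = 178 + (-13 - 180) = 178 - 193 = -15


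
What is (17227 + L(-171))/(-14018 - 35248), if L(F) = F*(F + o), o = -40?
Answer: -26654/24633 ≈ -1.0820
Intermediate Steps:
L(F) = F*(-40 + F) (L(F) = F*(F - 40) = F*(-40 + F))
(17227 + L(-171))/(-14018 - 35248) = (17227 - 171*(-40 - 171))/(-14018 - 35248) = (17227 - 171*(-211))/(-49266) = (17227 + 36081)*(-1/49266) = 53308*(-1/49266) = -26654/24633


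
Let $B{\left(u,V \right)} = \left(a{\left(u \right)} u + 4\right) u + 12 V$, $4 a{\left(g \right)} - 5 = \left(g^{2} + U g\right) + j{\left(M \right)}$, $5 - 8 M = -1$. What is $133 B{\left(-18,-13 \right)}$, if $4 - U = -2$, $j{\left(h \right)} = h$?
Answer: $\frac{9434355}{4} \approx 2.3586 \cdot 10^{6}$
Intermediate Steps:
$M = \frac{3}{4}$ ($M = \frac{5}{8} - - \frac{1}{8} = \frac{5}{8} + \frac{1}{8} = \frac{3}{4} \approx 0.75$)
$U = 6$ ($U = 4 - -2 = 4 + 2 = 6$)
$a{\left(g \right)} = \frac{23}{16} + \frac{g^{2}}{4} + \frac{3 g}{2}$ ($a{\left(g \right)} = \frac{5}{4} + \frac{\left(g^{2} + 6 g\right) + \frac{3}{4}}{4} = \frac{5}{4} + \frac{\frac{3}{4} + g^{2} + 6 g}{4} = \frac{5}{4} + \left(\frac{3}{16} + \frac{g^{2}}{4} + \frac{3 g}{2}\right) = \frac{23}{16} + \frac{g^{2}}{4} + \frac{3 g}{2}$)
$B{\left(u,V \right)} = 12 V + u \left(4 + u \left(\frac{23}{16} + \frac{u^{2}}{4} + \frac{3 u}{2}\right)\right)$ ($B{\left(u,V \right)} = \left(\left(\frac{23}{16} + \frac{u^{2}}{4} + \frac{3 u}{2}\right) u + 4\right) u + 12 V = \left(u \left(\frac{23}{16} + \frac{u^{2}}{4} + \frac{3 u}{2}\right) + 4\right) u + 12 V = \left(4 + u \left(\frac{23}{16} + \frac{u^{2}}{4} + \frac{3 u}{2}\right)\right) u + 12 V = u \left(4 + u \left(\frac{23}{16} + \frac{u^{2}}{4} + \frac{3 u}{2}\right)\right) + 12 V = 12 V + u \left(4 + u \left(\frac{23}{16} + \frac{u^{2}}{4} + \frac{3 u}{2}\right)\right)$)
$133 B{\left(-18,-13 \right)} = 133 \left(4 \left(-18\right) + 12 \left(-13\right) + \frac{\left(-18\right)^{2} \left(23 + 4 \left(-18\right)^{2} + 24 \left(-18\right)\right)}{16}\right) = 133 \left(-72 - 156 + \frac{1}{16} \cdot 324 \left(23 + 4 \cdot 324 - 432\right)\right) = 133 \left(-72 - 156 + \frac{1}{16} \cdot 324 \left(23 + 1296 - 432\right)\right) = 133 \left(-72 - 156 + \frac{1}{16} \cdot 324 \cdot 887\right) = 133 \left(-72 - 156 + \frac{71847}{4}\right) = 133 \cdot \frac{70935}{4} = \frac{9434355}{4}$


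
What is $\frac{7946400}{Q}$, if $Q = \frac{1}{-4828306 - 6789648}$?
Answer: $-92320909665600$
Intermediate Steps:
$Q = - \frac{1}{11617954}$ ($Q = \frac{1}{-11617954} = - \frac{1}{11617954} \approx -8.6074 \cdot 10^{-8}$)
$\frac{7946400}{Q} = \frac{7946400}{- \frac{1}{11617954}} = 7946400 \left(-11617954\right) = -92320909665600$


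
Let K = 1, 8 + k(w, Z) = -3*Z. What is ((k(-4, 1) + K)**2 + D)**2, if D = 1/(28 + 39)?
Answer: 44903401/4489 ≈ 10003.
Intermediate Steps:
k(w, Z) = -8 - 3*Z
D = 1/67 ≈ 0.014925
((k(-4, 1) + K)**2 + D)**2 = (((-8 - 3*1) + 1)**2 + 1/67)**2 = (((-8 - 3) + 1)**2 + 1/67)**2 = ((-11 + 1)**2 + 1/67)**2 = ((-10)**2 + 1/67)**2 = (100 + 1/67)**2 = (6701/67)**2 = 44903401/4489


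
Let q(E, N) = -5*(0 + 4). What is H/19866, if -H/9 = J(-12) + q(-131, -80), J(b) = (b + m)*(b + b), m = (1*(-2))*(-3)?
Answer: -186/3311 ≈ -0.056176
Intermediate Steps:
m = 6 (m = -2*(-3) = 6)
q(E, N) = -20 (q(E, N) = -5*4 = -20)
J(b) = 2*b*(6 + b) (J(b) = (b + 6)*(b + b) = (6 + b)*(2*b) = 2*b*(6 + b))
H = -1116 (H = -9*(2*(-12)*(6 - 12) - 20) = -9*(2*(-12)*(-6) - 20) = -9*(144 - 20) = -9*124 = -1116)
H/19866 = -1116/19866 = -1116*1/19866 = -186/3311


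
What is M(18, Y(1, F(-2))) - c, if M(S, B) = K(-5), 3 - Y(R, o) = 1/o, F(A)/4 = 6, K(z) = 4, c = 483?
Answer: -479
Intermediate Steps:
F(A) = 24 (F(A) = 4*6 = 24)
Y(R, o) = 3 - 1/o
M(S, B) = 4
M(18, Y(1, F(-2))) - c = 4 - 1*483 = 4 - 483 = -479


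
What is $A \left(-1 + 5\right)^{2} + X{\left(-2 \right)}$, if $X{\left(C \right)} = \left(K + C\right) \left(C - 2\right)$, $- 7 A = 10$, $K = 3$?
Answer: $- \frac{188}{7} \approx -26.857$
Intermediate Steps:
$A = - \frac{10}{7}$ ($A = \left(- \frac{1}{7}\right) 10 = - \frac{10}{7} \approx -1.4286$)
$X{\left(C \right)} = \left(-2 + C\right) \left(3 + C\right)$ ($X{\left(C \right)} = \left(3 + C\right) \left(C - 2\right) = \left(3 + C\right) \left(-2 + C\right) = \left(-2 + C\right) \left(3 + C\right)$)
$A \left(-1 + 5\right)^{2} + X{\left(-2 \right)} = - \frac{10 \left(-1 + 5\right)^{2}}{7} - \left(8 - 4\right) = - \frac{10 \cdot 4^{2}}{7} - 4 = \left(- \frac{10}{7}\right) 16 - 4 = - \frac{160}{7} - 4 = - \frac{188}{7}$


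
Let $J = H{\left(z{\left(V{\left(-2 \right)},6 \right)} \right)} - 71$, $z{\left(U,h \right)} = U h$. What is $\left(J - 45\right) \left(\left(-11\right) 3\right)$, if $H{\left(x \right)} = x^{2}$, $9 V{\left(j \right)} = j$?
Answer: $\frac{11308}{3} \approx 3769.3$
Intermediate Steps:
$V{\left(j \right)} = \frac{j}{9}$
$J = - \frac{623}{9}$ ($J = \left(\frac{1}{9} \left(-2\right) 6\right)^{2} - 71 = \left(\left(- \frac{2}{9}\right) 6\right)^{2} - 71 = \left(- \frac{4}{3}\right)^{2} - 71 = \frac{16}{9} - 71 = - \frac{623}{9} \approx -69.222$)
$\left(J - 45\right) \left(\left(-11\right) 3\right) = \left(- \frac{623}{9} - 45\right) \left(\left(-11\right) 3\right) = \left(- \frac{1028}{9}\right) \left(-33\right) = \frac{11308}{3}$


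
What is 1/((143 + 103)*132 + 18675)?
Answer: 1/51147 ≈ 1.9551e-5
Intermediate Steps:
1/((143 + 103)*132 + 18675) = 1/(246*132 + 18675) = 1/(32472 + 18675) = 1/51147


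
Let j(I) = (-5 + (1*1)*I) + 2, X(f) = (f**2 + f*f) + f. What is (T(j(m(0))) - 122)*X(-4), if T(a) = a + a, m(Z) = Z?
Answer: -3584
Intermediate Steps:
X(f) = f + 2*f**2 (X(f) = (f**2 + f**2) + f = 2*f**2 + f = f + 2*f**2)
j(I) = -3 + I (j(I) = (-5 + 1*I) + 2 = (-5 + I) + 2 = -3 + I)
T(a) = 2*a
(T(j(m(0))) - 122)*X(-4) = (2*(-3 + 0) - 122)*(-4*(1 + 2*(-4))) = (2*(-3) - 122)*(-4*(1 - 8)) = (-6 - 122)*(-4*(-7)) = -128*28 = -3584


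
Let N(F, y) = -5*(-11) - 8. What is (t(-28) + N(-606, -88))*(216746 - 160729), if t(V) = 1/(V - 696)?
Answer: 1906090459/724 ≈ 2.6327e+6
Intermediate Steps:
t(V) = 1/(-696 + V)
N(F, y) = 47 (N(F, y) = 55 - 8 = 47)
(t(-28) + N(-606, -88))*(216746 - 160729) = (1/(-696 - 28) + 47)*(216746 - 160729) = (1/(-724) + 47)*56017 = (-1/724 + 47)*56017 = (34027/724)*56017 = 1906090459/724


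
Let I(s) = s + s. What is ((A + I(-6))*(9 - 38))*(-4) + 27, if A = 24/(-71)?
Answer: -99699/71 ≈ -1404.2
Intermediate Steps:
I(s) = 2*s
A = -24/71 (A = 24*(-1/71) = -24/71 ≈ -0.33803)
((A + I(-6))*(9 - 38))*(-4) + 27 = ((-24/71 + 2*(-6))*(9 - 38))*(-4) + 27 = ((-24/71 - 12)*(-29))*(-4) + 27 = -876/71*(-29)*(-4) + 27 = (25404/71)*(-4) + 27 = -101616/71 + 27 = -99699/71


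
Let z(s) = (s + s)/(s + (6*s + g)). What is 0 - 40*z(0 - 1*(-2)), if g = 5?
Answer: -160/19 ≈ -8.4211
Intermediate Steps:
z(s) = 2*s/(5 + 7*s) (z(s) = (s + s)/(s + (6*s + 5)) = (2*s)/(s + (5 + 6*s)) = (2*s)/(5 + 7*s) = 2*s/(5 + 7*s))
0 - 40*z(0 - 1*(-2)) = 0 - 80*(0 - 1*(-2))/(5 + 7*(0 - 1*(-2))) = 0 - 80*(0 + 2)/(5 + 7*(0 + 2)) = 0 - 80*2/(5 + 7*2) = 0 - 80*2/(5 + 14) = 0 - 80*2/19 = 0 - 40*4/19 = 0 - 160/19 = -160/19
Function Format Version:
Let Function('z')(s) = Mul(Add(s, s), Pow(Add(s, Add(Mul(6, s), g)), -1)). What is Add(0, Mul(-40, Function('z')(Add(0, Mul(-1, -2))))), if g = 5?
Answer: Rational(-160, 19) ≈ -8.4211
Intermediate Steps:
Function('z')(s) = Mul(2, s, Pow(Add(5, Mul(7, s)), -1)) (Function('z')(s) = Mul(Add(s, s), Pow(Add(s, Add(Mul(6, s), 5)), -1)) = Mul(Mul(2, s), Pow(Add(s, Add(5, Mul(6, s))), -1)) = Mul(Mul(2, s), Pow(Add(5, Mul(7, s)), -1)) = Mul(2, s, Pow(Add(5, Mul(7, s)), -1)))
Add(0, Mul(-40, Function('z')(Add(0, Mul(-1, -2))))) = Add(0, Mul(-40, Mul(2, Add(0, Mul(-1, -2)), Pow(Add(5, Mul(7, Add(0, Mul(-1, -2)))), -1)))) = Add(0, Mul(-40, Mul(2, Add(0, 2), Pow(Add(5, Mul(7, Add(0, 2))), -1)))) = Add(0, Mul(-40, Mul(2, 2, Pow(Add(5, Mul(7, 2)), -1)))) = Add(0, Mul(-40, Mul(2, 2, Pow(Add(5, 14), -1)))) = Add(0, Mul(-40, Mul(2, 2, Pow(19, -1)))) = Add(0, Mul(-40, Mul(2, 2, Rational(1, 19)))) = Add(0, Mul(-40, Rational(4, 19))) = Add(0, Rational(-160, 19)) = Rational(-160, 19)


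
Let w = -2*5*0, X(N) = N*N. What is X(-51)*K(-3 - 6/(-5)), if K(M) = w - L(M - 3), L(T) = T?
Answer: 62424/5 ≈ 12485.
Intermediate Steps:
X(N) = N**2
w = 0 (w = -10*0 = 0)
K(M) = 3 - M (K(M) = 0 - (M - 3) = 0 - (-3 + M) = 0 + (3 - M) = 3 - M)
X(-51)*K(-3 - 6/(-5)) = (-51)**2*(3 - (-3 - 6/(-5))) = 2601*(3 - (-3 - 6*(-1)/5)) = 2601*(3 - (-3 - 3*(-2/5))) = 2601*(3 - (-3 + 6/5)) = 2601*(3 - 1*(-9/5)) = 2601*(3 + 9/5) = 2601*(24/5) = 62424/5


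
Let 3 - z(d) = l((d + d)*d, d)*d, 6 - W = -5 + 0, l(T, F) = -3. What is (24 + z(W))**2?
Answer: 3600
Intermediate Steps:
W = 11 (W = 6 - (-5 + 0) = 6 - 1*(-5) = 6 + 5 = 11)
z(d) = 3 + 3*d (z(d) = 3 - (-3)*d = 3 + 3*d)
(24 + z(W))**2 = (24 + (3 + 3*11))**2 = (24 + (3 + 33))**2 = (24 + 36)**2 = 60**2 = 3600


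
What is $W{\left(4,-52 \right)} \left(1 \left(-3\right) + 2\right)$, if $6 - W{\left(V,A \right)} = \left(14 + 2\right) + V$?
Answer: $14$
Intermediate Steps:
$W{\left(V,A \right)} = -10 - V$ ($W{\left(V,A \right)} = 6 - \left(\left(14 + 2\right) + V\right) = 6 - \left(16 + V\right) = -10 - V$)
$W{\left(4,-52 \right)} \left(1 \left(-3\right) + 2\right) = \left(-10 - 4\right) \left(1 \left(-3\right) + 2\right) = \left(-10 - 4\right) \left(-3 + 2\right) = \left(-14\right) \left(-1\right) = 14$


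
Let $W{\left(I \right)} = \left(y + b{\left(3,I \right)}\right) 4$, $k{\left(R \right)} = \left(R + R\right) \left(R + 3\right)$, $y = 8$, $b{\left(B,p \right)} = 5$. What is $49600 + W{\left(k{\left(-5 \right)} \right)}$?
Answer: $49652$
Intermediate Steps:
$k{\left(R \right)} = 2 R \left(3 + R\right)$
$W{\left(I \right)} = 52$ ($W{\left(I \right)} = \left(8 + 5\right) 4 = 13 \cdot 4 = 52$)
$49600 + W{\left(k{\left(-5 \right)} \right)} = 49600 + 52 = 49652$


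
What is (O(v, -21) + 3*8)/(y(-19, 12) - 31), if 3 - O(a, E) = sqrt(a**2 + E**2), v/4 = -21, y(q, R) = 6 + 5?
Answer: -27/20 + 21*sqrt(17)/20 ≈ 2.9793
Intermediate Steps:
y(q, R) = 11
v = -84 (v = 4*(-21) = -84)
O(a, E) = 3 - sqrt(E**2 + a**2) (O(a, E) = 3 - sqrt(a**2 + E**2) = 3 - sqrt(E**2 + a**2))
(O(v, -21) + 3*8)/(y(-19, 12) - 31) = ((3 - sqrt((-21)**2 + (-84)**2)) + 3*8)/(11 - 31) = ((3 - sqrt(441 + 7056)) + 24)/(-20) = ((3 - sqrt(7497)) + 24)*(-1/20) = ((3 - 21*sqrt(17)) + 24)*(-1/20) = (27 - 21*sqrt(17))*(-1/20) = -27/20 + 21*sqrt(17)/20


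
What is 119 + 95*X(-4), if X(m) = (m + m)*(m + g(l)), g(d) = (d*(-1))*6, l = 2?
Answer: 12279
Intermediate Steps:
g(d) = -6*d (g(d) = -d*6 = -6*d)
X(m) = 2*m*(-12 + m) (X(m) = (m + m)*(m - 6*2) = (2*m)*(m - 12) = (2*m)*(-12 + m) = 2*m*(-12 + m))
119 + 95*X(-4) = 119 + 95*(2*(-4)*(-12 - 4)) = 119 + 95*(2*(-4)*(-16)) = 119 + 95*128 = 119 + 12160 = 12279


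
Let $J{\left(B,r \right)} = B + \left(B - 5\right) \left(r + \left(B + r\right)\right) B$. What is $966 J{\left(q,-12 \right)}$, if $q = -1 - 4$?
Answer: $-1405530$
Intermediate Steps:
$q = -5$ ($q = -1 - 4 = -5$)
$J{\left(B,r \right)} = B + B \left(-5 + B\right) \left(B + 2 r\right)$ ($J{\left(B,r \right)} = B + \left(-5 + B\right) \left(B + 2 r\right) B = B + B \left(-5 + B\right) \left(B + 2 r\right)$)
$966 J{\left(q,-12 \right)} = 966 \left(- 5 \left(1 + \left(-5\right)^{2} - -120 - -25 + 2 \left(-5\right) \left(-12\right)\right)\right) = 966 \left(- 5 \left(1 + 25 + 120 + 25 + 120\right)\right) = 966 \left(\left(-5\right) 291\right) = 966 \left(-1455\right) = -1405530$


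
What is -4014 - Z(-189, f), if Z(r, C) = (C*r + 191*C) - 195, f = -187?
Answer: -3445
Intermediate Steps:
Z(r, C) = -195 + 191*C + C*r (Z(r, C) = (191*C + C*r) - 195 = -195 + 191*C + C*r)
-4014 - Z(-189, f) = -4014 - (-195 + 191*(-187) - 187*(-189)) = -4014 - (-195 - 35717 + 35343) = -4014 - 1*(-569) = -4014 + 569 = -3445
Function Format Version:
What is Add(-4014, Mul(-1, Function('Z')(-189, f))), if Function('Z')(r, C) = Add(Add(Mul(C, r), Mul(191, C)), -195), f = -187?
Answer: -3445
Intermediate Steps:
Function('Z')(r, C) = Add(-195, Mul(191, C), Mul(C, r)) (Function('Z')(r, C) = Add(Add(Mul(191, C), Mul(C, r)), -195) = Add(-195, Mul(191, C), Mul(C, r)))
Add(-4014, Mul(-1, Function('Z')(-189, f))) = Add(-4014, Mul(-1, Add(-195, Mul(191, -187), Mul(-187, -189)))) = Add(-4014, Mul(-1, Add(-195, -35717, 35343))) = Add(-4014, Mul(-1, -569)) = Add(-4014, 569) = -3445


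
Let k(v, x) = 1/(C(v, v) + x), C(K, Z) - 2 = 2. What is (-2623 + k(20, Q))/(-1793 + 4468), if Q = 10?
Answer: -36721/37450 ≈ -0.98053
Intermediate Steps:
C(K, Z) = 4 (C(K, Z) = 2 + 2 = 4)
k(v, x) = 1/(4 + x)
(-2623 + k(20, Q))/(-1793 + 4468) = (-2623 + 1/(4 + 10))/(-1793 + 4468) = (-2623 + 1/14)/2675 = (-2623 + 1/14)*(1/2675) = -36721/14*1/2675 = -36721/37450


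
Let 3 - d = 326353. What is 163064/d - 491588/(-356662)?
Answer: 25567752858/29099160925 ≈ 0.87864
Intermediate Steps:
d = -326350 (d = 3 - 1*326353 = 3 - 326353 = -326350)
163064/d - 491588/(-356662) = 163064/(-326350) - 491588/(-356662) = 163064*(-1/326350) - 491588*(-1/356662) = -81532/163175 + 245794/178331 = 25567752858/29099160925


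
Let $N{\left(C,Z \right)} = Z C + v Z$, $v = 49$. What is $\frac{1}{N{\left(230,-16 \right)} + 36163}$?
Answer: $\frac{1}{31699} \approx 3.1547 \cdot 10^{-5}$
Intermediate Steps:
$N{\left(C,Z \right)} = 49 Z + C Z$ ($N{\left(C,Z \right)} = Z C + 49 Z = C Z + 49 Z = 49 Z + C Z$)
$\frac{1}{N{\left(230,-16 \right)} + 36163} = \frac{1}{- 16 \left(49 + 230\right) + 36163} = \frac{1}{\left(-16\right) 279 + 36163} = \frac{1}{-4464 + 36163} = \frac{1}{31699}$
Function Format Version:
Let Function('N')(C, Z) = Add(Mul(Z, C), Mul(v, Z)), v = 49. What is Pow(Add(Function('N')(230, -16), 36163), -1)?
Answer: Rational(1, 31699) ≈ 3.1547e-5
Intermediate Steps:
Function('N')(C, Z) = Add(Mul(49, Z), Mul(C, Z)) (Function('N')(C, Z) = Add(Mul(Z, C), Mul(49, Z)) = Add(Mul(C, Z), Mul(49, Z)) = Add(Mul(49, Z), Mul(C, Z)))
Pow(Add(Function('N')(230, -16), 36163), -1) = Pow(Add(Mul(-16, Add(49, 230)), 36163), -1) = Pow(Add(Mul(-16, 279), 36163), -1) = Pow(Add(-4464, 36163), -1) = Pow(31699, -1) = Rational(1, 31699)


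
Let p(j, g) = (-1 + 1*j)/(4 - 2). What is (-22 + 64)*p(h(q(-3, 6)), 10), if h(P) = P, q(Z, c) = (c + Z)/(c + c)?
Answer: -63/4 ≈ -15.750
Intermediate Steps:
q(Z, c) = (Z + c)/(2*c) (q(Z, c) = (Z + c)/((2*c)) = (Z + c)*(1/(2*c)) = (Z + c)/(2*c))
p(j, g) = -½ + j/2 (p(j, g) = (-1 + j)/2 = (-1 + j)*(½) = -½ + j/2)
(-22 + 64)*p(h(q(-3, 6)), 10) = (-22 + 64)*(-½ + ((½)*(-3 + 6)/6)/2) = 42*(-½ + ((½)*(⅙)*3)/2) = 42*(-½ + (½)*(¼)) = 42*(-½ + ⅛) = 42*(-3/8) = -63/4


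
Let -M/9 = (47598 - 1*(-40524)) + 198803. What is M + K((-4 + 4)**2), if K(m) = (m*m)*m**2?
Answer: -2582325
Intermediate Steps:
K(m) = m**4 (K(m) = m**2*m**2 = m**4)
M = -2582325 (M = -9*((47598 - 1*(-40524)) + 198803) = -9*((47598 + 40524) + 198803) = -9*(88122 + 198803) = -9*286925 = -2582325)
M + K((-4 + 4)**2) = -2582325 + ((-4 + 4)**2)**4 = -2582325 + (0**2)**4 = -2582325 + 0**4 = -2582325 + 0 = -2582325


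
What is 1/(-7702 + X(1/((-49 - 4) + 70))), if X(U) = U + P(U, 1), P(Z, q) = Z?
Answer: -17/130932 ≈ -0.00012984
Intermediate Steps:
X(U) = 2*U (X(U) = U + U = 2*U)
1/(-7702 + X(1/((-49 - 4) + 70))) = 1/(-7702 + 2/((-49 - 4) + 70)) = 1/(-7702 + 2/(-53 + 70)) = 1/(-7702 + 2/17) = 1/(-130932/17) = -17/130932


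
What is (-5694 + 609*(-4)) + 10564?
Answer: 2434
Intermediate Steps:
(-5694 + 609*(-4)) + 10564 = (-5694 - 2436) + 10564 = -8130 + 10564 = 2434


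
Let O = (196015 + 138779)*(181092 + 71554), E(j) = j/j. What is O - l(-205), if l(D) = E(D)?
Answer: 84584364923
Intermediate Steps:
E(j) = 1
l(D) = 1
O = 84584364924 (O = 334794*252646 = 84584364924)
O - l(-205) = 84584364924 - 1*1 = 84584364924 - 1 = 84584364923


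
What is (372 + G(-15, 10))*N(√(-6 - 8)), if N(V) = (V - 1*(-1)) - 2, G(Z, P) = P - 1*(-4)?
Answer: -386 + 386*I*√14 ≈ -386.0 + 1444.3*I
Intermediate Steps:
G(Z, P) = 4 + P (G(Z, P) = P + 4 = 4 + P)
N(V) = -1 + V (N(V) = (V + 1) - 2 = (1 + V) - 2 = -1 + V)
(372 + G(-15, 10))*N(√(-6 - 8)) = (372 + (4 + 10))*(-1 + √(-6 - 8)) = (372 + 14)*(-1 + √(-14)) = 386*(-1 + I*√14) = -386 + 386*I*√14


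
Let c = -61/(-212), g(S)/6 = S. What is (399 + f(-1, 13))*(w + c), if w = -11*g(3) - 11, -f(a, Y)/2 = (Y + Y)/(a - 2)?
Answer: -18421501/212 ≈ -86894.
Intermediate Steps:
g(S) = 6*S
f(a, Y) = -4*Y/(-2 + a) (f(a, Y) = -2*(Y + Y)/(a - 2) = -2*2*Y/(-2 + a) = -4*Y/(-2 + a))
c = 61/212 (c = -61*(-1/212) = 61/212 ≈ 0.28774)
w = -209 (w = -66*3 - 11 = -11*18 - 11 = -198 - 11 = -209)
(399 + f(-1, 13))*(w + c) = (399 - 4*13/(-2 - 1))*(-209 + 61/212) = (399 - 4*13/(-3))*(-44247/212) = (399 - 4*13*(-1/3))*(-44247/212) = (399 + 52/3)*(-44247/212) = (1249/3)*(-44247/212) = -18421501/212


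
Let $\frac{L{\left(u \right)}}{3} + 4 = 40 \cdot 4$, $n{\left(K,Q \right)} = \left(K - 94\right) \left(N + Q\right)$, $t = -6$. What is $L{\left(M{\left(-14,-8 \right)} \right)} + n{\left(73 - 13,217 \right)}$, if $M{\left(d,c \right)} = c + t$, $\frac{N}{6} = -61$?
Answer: $5534$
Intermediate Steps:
$N = -366$ ($N = 6 \left(-61\right) = -366$)
$n{\left(K,Q \right)} = \left(-366 + Q\right) \left(-94 + K\right)$ ($n{\left(K,Q \right)} = \left(K - 94\right) \left(-366 + Q\right) = \left(-94 + K\right) \left(-366 + Q\right) = \left(-366 + Q\right) \left(-94 + K\right)$)
$M{\left(d,c \right)} = -6 + c$ ($M{\left(d,c \right)} = c - 6 = -6 + c$)
$L{\left(u \right)} = 468$ ($L{\left(u \right)} = -12 + 3 \cdot 40 \cdot 4 = -12 + 3 \cdot 160 = -12 + 480 = 468$)
$L{\left(M{\left(-14,-8 \right)} \right)} + n{\left(73 - 13,217 \right)} = 468 + \left(34404 - 366 \left(73 - 13\right) - 20398 + \left(73 - 13\right) 217\right) = 468 + \left(34404 - 21960 - 20398 + 60 \cdot 217\right) = 468 + \left(34404 - 21960 - 20398 + 13020\right) = 468 + 5066 = 5534$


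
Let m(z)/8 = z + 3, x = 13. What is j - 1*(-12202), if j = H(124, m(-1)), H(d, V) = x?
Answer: 12215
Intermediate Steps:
m(z) = 24 + 8*z (m(z) = 8*(z + 3) = 8*(3 + z) = 24 + 8*z)
H(d, V) = 13
j = 13
j - 1*(-12202) = 13 - 1*(-12202) = 13 + 12202 = 12215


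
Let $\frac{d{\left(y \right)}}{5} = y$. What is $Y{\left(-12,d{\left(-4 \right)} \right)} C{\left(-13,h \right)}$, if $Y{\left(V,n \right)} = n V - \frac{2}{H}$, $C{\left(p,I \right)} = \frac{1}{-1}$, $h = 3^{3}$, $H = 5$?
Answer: $- \frac{1198}{5} \approx -239.6$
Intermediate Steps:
$d{\left(y \right)} = 5 y$
$h = 27$
$C{\left(p,I \right)} = -1$
$Y{\left(V,n \right)} = - \frac{2}{5} + V n$ ($Y{\left(V,n \right)} = n V - \frac{2}{5} = V n - \frac{2}{5} = - \frac{2}{5} + V n$)
$Y{\left(-12,d{\left(-4 \right)} \right)} C{\left(-13,h \right)} = \left(- \frac{2}{5} - 12 \cdot 5 \left(-4\right)\right) \left(-1\right) = \left(- \frac{2}{5} - -240\right) \left(-1\right) = \left(- \frac{2}{5} + 240\right) \left(-1\right) = \frac{1198}{5} \left(-1\right) = - \frac{1198}{5}$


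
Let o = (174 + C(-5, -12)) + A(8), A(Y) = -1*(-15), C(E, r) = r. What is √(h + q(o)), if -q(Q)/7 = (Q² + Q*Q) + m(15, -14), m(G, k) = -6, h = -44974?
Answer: I*√483538 ≈ 695.37*I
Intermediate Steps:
A(Y) = 15
o = 177 (o = (174 - 12) + 15 = 162 + 15 = 177)
q(Q) = 42 - 14*Q² (q(Q) = -7*((Q² + Q*Q) - 6) = -7*((Q² + Q²) - 6) = -7*(2*Q² - 6) = -7*(-6 + 2*Q²) = 42 - 14*Q²)
√(h + q(o)) = √(-44974 + (42 - 14*177²)) = √(-44974 + (42 - 14*31329)) = √(-44974 + (42 - 438606)) = √(-44974 - 438564) = √(-483538) = I*√483538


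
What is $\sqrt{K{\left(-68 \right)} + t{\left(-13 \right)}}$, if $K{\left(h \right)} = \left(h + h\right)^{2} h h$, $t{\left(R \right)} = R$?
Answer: $\sqrt{85525491} \approx 9248.0$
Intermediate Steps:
$K{\left(h \right)} = 4 h^{4}$ ($K{\left(h \right)} = \left(2 h\right)^{2} h^{2} = 4 h^{2} h^{2} = 4 h^{4}$)
$\sqrt{K{\left(-68 \right)} + t{\left(-13 \right)}} = \sqrt{4 \left(-68\right)^{4} - 13} = \sqrt{4 \cdot 21381376 - 13} = \sqrt{85525504 - 13} = \sqrt{85525491}$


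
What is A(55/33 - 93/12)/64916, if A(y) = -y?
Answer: 73/778992 ≈ 9.3711e-5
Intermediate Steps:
A(55/33 - 93/12)/64916 = -(55/33 - 93/12)/64916 = -(55*(1/33) - 93*1/12)*(1/64916) = -(5/3 - 31/4)*(1/64916) = -1*(-73/12)*(1/64916) = (73/12)*(1/64916) = 73/778992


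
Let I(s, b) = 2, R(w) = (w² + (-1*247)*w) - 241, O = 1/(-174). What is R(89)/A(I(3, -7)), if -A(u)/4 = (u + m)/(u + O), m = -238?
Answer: -4963141/164256 ≈ -30.216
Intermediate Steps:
O = -1/174 ≈ -0.0057471
R(w) = -241 + w² - 247*w (R(w) = (w² - 247*w) - 241 = -241 + w² - 247*w)
A(u) = -4*(-238 + u)/(-1/174 + u) (A(u) = -4*(u - 238)/(u - 1/174) = -4*(-238 + u)/(-1/174 + u))
R(89)/A(I(3, -7)) = (-241 + 89² - 247*89)/((696*(238 - 1*2)/(-1 + 174*2))) = (-241 + 7921 - 21983)/((696*(238 - 2)/(-1 + 348))) = -14303/(696*236/347) = -14303/(696*(1/347)*236) = -14303/164256/347 = -14303*347/164256 = -4963141/164256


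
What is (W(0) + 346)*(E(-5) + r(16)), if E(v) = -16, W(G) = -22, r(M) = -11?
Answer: -8748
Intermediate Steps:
(W(0) + 346)*(E(-5) + r(16)) = (-22 + 346)*(-16 - 11) = 324*(-27) = -8748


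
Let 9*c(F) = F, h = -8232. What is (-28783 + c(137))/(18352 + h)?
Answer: -25891/9108 ≈ -2.8427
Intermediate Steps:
c(F) = F/9
(-28783 + c(137))/(18352 + h) = (-28783 + (1/9)*137)/(18352 - 8232) = (-28783 + 137/9)/10120 = -258910/9*1/10120 = -25891/9108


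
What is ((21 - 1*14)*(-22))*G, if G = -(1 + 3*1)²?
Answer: 2464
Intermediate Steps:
G = -16 (G = -(1 + 3)² = -1*4² = -1*16 = -16)
((21 - 1*14)*(-22))*G = ((21 - 1*14)*(-22))*(-16) = ((21 - 14)*(-22))*(-16) = (7*(-22))*(-16) = -154*(-16) = 2464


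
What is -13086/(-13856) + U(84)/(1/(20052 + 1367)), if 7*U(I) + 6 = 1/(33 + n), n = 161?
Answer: -86284826111/4704112 ≈ -18342.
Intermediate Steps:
U(I) = -1163/1358 (U(I) = -6/7 + 1/(7*(33 + 161)) = -6/7 + (⅐)/194 = -6/7 + (⅐)*(1/194) = -6/7 + 1/1358 = -1163/1358)
-13086/(-13856) + U(84)/(1/(20052 + 1367)) = -13086/(-13856) - 1163/(1358*(1/(20052 + 1367))) = -13086*(-1/13856) - 1163/(1358*(1/21419)) = 6543/6928 - 1163/(1358*1/21419) = 6543/6928 - 1163/1358*21419 = 6543/6928 - 24910297/1358 = -86284826111/4704112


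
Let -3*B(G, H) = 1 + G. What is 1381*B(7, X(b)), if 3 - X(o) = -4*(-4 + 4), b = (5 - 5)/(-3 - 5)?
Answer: -11048/3 ≈ -3682.7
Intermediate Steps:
b = 0 (b = 0/(-8) = 0*(-⅛) = 0)
X(o) = 3 (X(o) = 3 - (-4)*(-4 + 4) = 3 - (-4)*0 = 3 - 1*0 = 3 + 0 = 3)
B(G, H) = -⅓ - G/3 (B(G, H) = -(1 + G)/3 = -⅓ - G/3)
1381*B(7, X(b)) = 1381*(-⅓ - ⅓*7) = 1381*(-⅓ - 7/3) = 1381*(-8/3) = -11048/3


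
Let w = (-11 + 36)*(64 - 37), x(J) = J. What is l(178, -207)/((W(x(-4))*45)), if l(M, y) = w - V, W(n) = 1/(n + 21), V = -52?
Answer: 12359/45 ≈ 274.64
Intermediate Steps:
W(n) = 1/(21 + n)
w = 675 (w = 25*27 = 675)
l(M, y) = 727 (l(M, y) = 675 - 1*(-52) = 675 + 52 = 727)
l(178, -207)/((W(x(-4))*45)) = 727/((45/(21 - 4))) = 727/((45/17)) = 727/(((1/17)*45)) = 727/(45/17) = 727*(17/45) = 12359/45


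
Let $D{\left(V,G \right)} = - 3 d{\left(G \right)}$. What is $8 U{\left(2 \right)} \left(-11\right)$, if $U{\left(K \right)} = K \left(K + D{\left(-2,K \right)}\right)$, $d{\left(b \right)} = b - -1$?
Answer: $1232$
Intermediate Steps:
$d{\left(b \right)} = 1 + b$ ($d{\left(b \right)} = b + 1 = 1 + b$)
$D{\left(V,G \right)} = -3 - 3 G$ ($D{\left(V,G \right)} = - 3 \left(1 + G\right) = -3 - 3 G$)
$U{\left(K \right)} = K \left(-3 - 2 K\right)$ ($U{\left(K \right)} = K \left(K - \left(3 + 3 K\right)\right) = K \left(-3 - 2 K\right)$)
$8 U{\left(2 \right)} \left(-11\right) = 8 \cdot 2 \left(-3 - 4\right) \left(-11\right) = 8 \cdot 2 \left(-7\right) \left(-11\right) = 8 \left(-14\right) \left(-11\right) = \left(-112\right) \left(-11\right) = 1232$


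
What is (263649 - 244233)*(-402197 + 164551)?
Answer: -4614134736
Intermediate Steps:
(263649 - 244233)*(-402197 + 164551) = 19416*(-237646) = -4614134736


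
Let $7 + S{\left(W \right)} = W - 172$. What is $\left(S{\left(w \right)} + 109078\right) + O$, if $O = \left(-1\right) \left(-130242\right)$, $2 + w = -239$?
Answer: $238900$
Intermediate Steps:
$w = -241$ ($w = -2 - 239 = -241$)
$S{\left(W \right)} = -179 + W$ ($S{\left(W \right)} = -7 + \left(W - 172\right) = -7 + \left(-172 + W\right) = -179 + W$)
$O = 130242$
$\left(S{\left(w \right)} + 109078\right) + O = \left(\left(-179 - 241\right) + 109078\right) + 130242 = \left(-420 + 109078\right) + 130242 = 108658 + 130242 = 238900$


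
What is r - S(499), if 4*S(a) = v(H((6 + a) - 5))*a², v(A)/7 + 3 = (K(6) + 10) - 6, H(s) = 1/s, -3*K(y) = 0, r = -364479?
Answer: -3200923/4 ≈ -8.0023e+5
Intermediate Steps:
K(y) = 0 (K(y) = -⅓*0 = 0)
v(A) = 7 (v(A) = -21 + 7*((0 + 10) - 6) = -21 + 7*(10 - 6) = -21 + 7*4 = -21 + 28 = 7)
S(a) = 7*a²/4 (S(a) = (7*a²)/4 = 7*a²/4)
r - S(499) = -364479 - 7*499²/4 = -364479 - 7*249001/4 = -364479 - 1*1743007/4 = -364479 - 1743007/4 = -3200923/4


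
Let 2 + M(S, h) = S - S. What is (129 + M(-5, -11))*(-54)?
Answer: -6858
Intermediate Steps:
M(S, h) = -2 (M(S, h) = -2 + (S - S) = -2 + 0 = -2)
(129 + M(-5, -11))*(-54) = (129 - 2)*(-54) = 127*(-54) = -6858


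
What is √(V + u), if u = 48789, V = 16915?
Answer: 2*√16426 ≈ 256.33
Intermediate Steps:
√(V + u) = √(16915 + 48789) = √65704 = 2*√16426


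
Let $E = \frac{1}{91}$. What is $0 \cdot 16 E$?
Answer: $0$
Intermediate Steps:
$E = \frac{1}{91} \approx 0.010989$
$0 \cdot 16 E = 0 \cdot 16 \cdot \frac{1}{91} = 0 \cdot \frac{1}{91} = 0$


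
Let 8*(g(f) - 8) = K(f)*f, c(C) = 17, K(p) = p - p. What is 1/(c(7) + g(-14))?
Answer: 1/25 ≈ 0.040000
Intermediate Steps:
K(p) = 0
g(f) = 8 (g(f) = 8 + (0*f)/8 = 8 + (1/8)*0 = 8 + 0 = 8)
1/(c(7) + g(-14)) = 1/(17 + 8) = 1/25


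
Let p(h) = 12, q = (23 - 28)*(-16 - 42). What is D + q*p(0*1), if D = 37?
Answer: 3517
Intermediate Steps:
q = 290 (q = -5*(-58) = 290)
D + q*p(0*1) = 37 + 290*12 = 37 + 3480 = 3517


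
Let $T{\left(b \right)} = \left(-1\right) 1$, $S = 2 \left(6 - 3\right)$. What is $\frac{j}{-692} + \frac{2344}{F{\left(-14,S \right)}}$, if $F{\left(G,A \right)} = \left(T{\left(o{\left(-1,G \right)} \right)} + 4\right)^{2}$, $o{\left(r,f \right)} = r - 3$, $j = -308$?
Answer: $\frac{406205}{1557} \approx 260.89$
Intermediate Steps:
$o{\left(r,f \right)} = -3 + r$ ($o{\left(r,f \right)} = r - 3 = -3 + r$)
$S = 6$ ($S = 2 \cdot 3 = 6$)
$T{\left(b \right)} = -1$
$F{\left(G,A \right)} = 9$ ($F{\left(G,A \right)} = \left(-1 + 4\right)^{2} = 3^{2} = 9$)
$\frac{j}{-692} + \frac{2344}{F{\left(-14,S \right)}} = - \frac{308}{-692} + \frac{2344}{9} = \left(-308\right) \left(- \frac{1}{692}\right) + 2344 \cdot \frac{1}{9} = \frac{77}{173} + \frac{2344}{9} = \frac{406205}{1557}$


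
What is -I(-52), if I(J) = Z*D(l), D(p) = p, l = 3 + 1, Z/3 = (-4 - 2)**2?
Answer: -432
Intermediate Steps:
Z = 108 (Z = 3*(-4 - 2)**2 = 3*(-6)**2 = 3*36 = 108)
l = 4
I(J) = 432 (I(J) = 108*4 = 432)
-I(-52) = -1*432 = -432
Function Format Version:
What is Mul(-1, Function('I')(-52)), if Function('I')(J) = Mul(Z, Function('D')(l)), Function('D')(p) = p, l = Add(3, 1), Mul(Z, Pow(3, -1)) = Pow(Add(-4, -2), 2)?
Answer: -432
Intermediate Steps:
Z = 108 (Z = Mul(3, Pow(Add(-4, -2), 2)) = Mul(3, Pow(-6, 2)) = Mul(3, 36) = 108)
l = 4
Function('I')(J) = 432 (Function('I')(J) = Mul(108, 4) = 432)
Mul(-1, Function('I')(-52)) = Mul(-1, 432) = -432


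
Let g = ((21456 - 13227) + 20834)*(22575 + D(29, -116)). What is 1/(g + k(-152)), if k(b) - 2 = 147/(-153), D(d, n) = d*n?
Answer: 51/28474793996 ≈ 1.7911e-9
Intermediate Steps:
k(b) = 53/51 (k(b) = 2 + 147/(-153) = 2 + 147*(-1/153) = 2 - 49/51 = 53/51)
g = 558329293 (g = ((21456 - 13227) + 20834)*(22575 + 29*(-116)) = (8229 + 20834)*(22575 - 3364) = 29063*19211 = 558329293)
1/(g + k(-152)) = 1/(558329293 + 53/51) = 1/(28474793996/51) = 51/28474793996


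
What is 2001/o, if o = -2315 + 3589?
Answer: 2001/1274 ≈ 1.5706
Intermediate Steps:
o = 1274
2001/o = 2001/1274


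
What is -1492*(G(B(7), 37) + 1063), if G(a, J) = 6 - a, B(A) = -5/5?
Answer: -1596440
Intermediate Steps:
B(A) = -1 (B(A) = -5*1/5 = -1)
-1492*(G(B(7), 37) + 1063) = -1492*((6 - 1*(-1)) + 1063) = -1492*((6 + 1) + 1063) = -1492*(7 + 1063) = -1492*1070 = -1596440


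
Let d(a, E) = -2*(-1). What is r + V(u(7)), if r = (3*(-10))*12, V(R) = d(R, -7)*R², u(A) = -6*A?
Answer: 3168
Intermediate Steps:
d(a, E) = 2
V(R) = 2*R²
r = -360 (r = -30*12 = -360)
r + V(u(7)) = -360 + 2*(-6*7)² = -360 + 2*(-42)² = -360 + 2*1764 = -360 + 3528 = 3168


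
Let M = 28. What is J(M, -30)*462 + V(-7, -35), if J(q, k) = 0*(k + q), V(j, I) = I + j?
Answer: -42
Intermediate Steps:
J(q, k) = 0
J(M, -30)*462 + V(-7, -35) = 0*462 + (-35 - 7) = 0 - 42 = -42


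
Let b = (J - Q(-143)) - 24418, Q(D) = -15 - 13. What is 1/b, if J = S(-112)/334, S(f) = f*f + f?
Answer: -167/4066914 ≈ -4.1063e-5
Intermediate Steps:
Q(D) = -28
S(f) = f + f² (S(f) = f² + f = f + f²)
J = 6216/167 (J = -112*(1 - 112)/334 = -112*(-111)*(1/334) = 12432*(1/334) = 6216/167 ≈ 37.222)
b = -4066914/167 (b = (6216/167 - 1*(-28)) - 24418 = (6216/167 + 28) - 24418 = 10892/167 - 24418 = -4066914/167 ≈ -24353.)
1/b = 1/(-4066914/167) = -167/4066914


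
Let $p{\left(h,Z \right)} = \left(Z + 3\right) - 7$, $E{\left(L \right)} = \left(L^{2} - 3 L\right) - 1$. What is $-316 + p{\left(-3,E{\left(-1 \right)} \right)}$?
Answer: $-317$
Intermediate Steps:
$E{\left(L \right)} = -1 + L^{2} - 3 L$
$p{\left(h,Z \right)} = -4 + Z$ ($p{\left(h,Z \right)} = \left(3 + Z\right) - 7 = -4 + Z$)
$-316 + p{\left(-3,E{\left(-1 \right)} \right)} = -316 - 1 = -317$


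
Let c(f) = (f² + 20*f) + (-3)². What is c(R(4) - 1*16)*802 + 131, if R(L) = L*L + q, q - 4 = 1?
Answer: 107599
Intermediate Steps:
q = 5 (q = 4 + 1 = 5)
R(L) = 5 + L² (R(L) = L*L + 5 = L² + 5 = 5 + L²)
c(f) = 9 + f² + 20*f (c(f) = (f² + 20*f) + 9 = 9 + f² + 20*f)
c(R(4) - 1*16)*802 + 131 = (9 + ((5 + 4²) - 1*16)² + 20*((5 + 4²) - 1*16))*802 + 131 = (9 + ((5 + 16) - 16)² + 20*((5 + 16) - 16))*802 + 131 = (9 + (21 - 16)² + 20*(21 - 16))*802 + 131 = (9 + 5² + 20*5)*802 + 131 = (9 + 25 + 100)*802 + 131 = 134*802 + 131 = 107468 + 131 = 107599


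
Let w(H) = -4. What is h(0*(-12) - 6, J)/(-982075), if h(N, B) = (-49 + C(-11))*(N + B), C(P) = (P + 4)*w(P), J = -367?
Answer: -7833/982075 ≈ -0.0079760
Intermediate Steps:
C(P) = -16 - 4*P (C(P) = (P + 4)*(-4) = (4 + P)*(-4) = -16 - 4*P)
h(N, B) = -21*B - 21*N (h(N, B) = (-49 + (-16 - 4*(-11)))*(N + B) = (-49 + (-16 + 44))*(B + N) = (-49 + 28)*(B + N) = -21*(B + N) = -21*B - 21*N)
h(0*(-12) - 6, J)/(-982075) = (-21*(-367) - 21*(0*(-12) - 6))/(-982075) = (7707 - 21*(0 - 6))*(-1/982075) = (7707 - 21*(-6))*(-1/982075) = (7707 + 126)*(-1/982075) = 7833*(-1/982075) = -7833/982075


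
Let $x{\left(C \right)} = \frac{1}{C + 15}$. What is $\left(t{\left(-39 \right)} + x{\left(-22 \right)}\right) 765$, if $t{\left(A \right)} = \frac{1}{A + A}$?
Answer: $- \frac{21675}{182} \approx -119.09$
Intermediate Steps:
$t{\left(A \right)} = \frac{1}{2 A}$
$x{\left(C \right)} = \frac{1}{15 + C}$
$\left(t{\left(-39 \right)} + x{\left(-22 \right)}\right) 765 = \left(\frac{1}{2 \left(-39\right)} + \frac{1}{15 - 22}\right) 765 = \left(\frac{1}{2} \left(- \frac{1}{39}\right) + \frac{1}{-7}\right) 765 = \left(- \frac{1}{78} - \frac{1}{7}\right) 765 = \left(- \frac{85}{546}\right) 765 = - \frac{21675}{182}$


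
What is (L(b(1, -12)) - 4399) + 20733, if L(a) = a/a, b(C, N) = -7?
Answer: 16335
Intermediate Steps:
L(a) = 1
(L(b(1, -12)) - 4399) + 20733 = (1 - 4399) + 20733 = -4398 + 20733 = 16335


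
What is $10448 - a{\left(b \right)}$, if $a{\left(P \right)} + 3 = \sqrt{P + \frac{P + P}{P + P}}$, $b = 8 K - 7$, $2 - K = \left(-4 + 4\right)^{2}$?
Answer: $10451 - \sqrt{10} \approx 10448.0$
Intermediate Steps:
$K = 2$ ($K = 2 - \left(-4 + 4\right)^{2} = 2 - 0^{2} = 2 - 0 = 2 + 0 = 2$)
$b = 9$ ($b = 8 \cdot 2 - 7 = 16 - 7 = 9$)
$a{\left(P \right)} = -3 + \sqrt{1 + P}$ ($a{\left(P \right)} = -3 + \sqrt{P + \frac{P + P}{P + P}} = -3 + \sqrt{P + \frac{2 P}{2 P}} = -3 + \sqrt{P + 2 P \frac{1}{2 P}} = -3 + \sqrt{P + 1} = -3 + \sqrt{1 + P}$)
$10448 - a{\left(b \right)} = 10448 - \left(-3 + \sqrt{1 + 9}\right) = 10448 - \left(-3 + \sqrt{10}\right) = 10448 + \left(3 - \sqrt{10}\right) = 10451 - \sqrt{10}$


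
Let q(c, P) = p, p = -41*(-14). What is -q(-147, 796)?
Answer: -574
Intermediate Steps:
p = 574
q(c, P) = 574
-q(-147, 796) = -1*574 = -574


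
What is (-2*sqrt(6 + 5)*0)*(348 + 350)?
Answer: 0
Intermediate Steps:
(-2*sqrt(6 + 5)*0)*(348 + 350) = (-2*sqrt(11)*0)*698 = 0*698 = 0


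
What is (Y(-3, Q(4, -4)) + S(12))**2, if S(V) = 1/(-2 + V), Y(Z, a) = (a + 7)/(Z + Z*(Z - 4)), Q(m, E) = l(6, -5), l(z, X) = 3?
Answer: 3481/8100 ≈ 0.42975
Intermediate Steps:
Q(m, E) = 3
Y(Z, a) = (7 + a)/(Z + Z*(-4 + Z))
(Y(-3, Q(4, -4)) + S(12))**2 = ((7 + 3)/((-3)*(-3 - 3)) + 1/(-2 + 12))**2 = (-1/3*10/(-6) + 1/10)**2 = (-1/3*(-1/6)*10 + 1/10)**2 = (5/9 + 1/10)**2 = (59/90)**2 = 3481/8100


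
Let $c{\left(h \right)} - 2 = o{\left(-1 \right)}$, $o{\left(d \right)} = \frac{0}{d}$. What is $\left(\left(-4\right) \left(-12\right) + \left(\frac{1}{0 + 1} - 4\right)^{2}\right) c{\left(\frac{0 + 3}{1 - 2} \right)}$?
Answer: $114$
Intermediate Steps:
$o{\left(d \right)} = 0$
$c{\left(h \right)} = 2$ ($c{\left(h \right)} = 2 + 0 = 2$)
$\left(\left(-4\right) \left(-12\right) + \left(\frac{1}{0 + 1} - 4\right)^{2}\right) c{\left(\frac{0 + 3}{1 - 2} \right)} = \left(\left(-4\right) \left(-12\right) + \left(\frac{1}{0 + 1} - 4\right)^{2}\right) 2 = \left(48 + \left(1^{-1} - 4\right)^{2}\right) 2 = \left(48 + \left(1 - 4\right)^{2}\right) 2 = \left(48 + \left(-3\right)^{2}\right) 2 = \left(48 + 9\right) 2 = 57 \cdot 2 = 114$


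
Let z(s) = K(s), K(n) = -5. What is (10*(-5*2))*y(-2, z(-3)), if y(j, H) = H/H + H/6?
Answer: -50/3 ≈ -16.667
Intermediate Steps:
z(s) = -5
y(j, H) = 1 + H/6 (y(j, H) = 1 + H*(⅙) = 1 + H/6)
(10*(-5*2))*y(-2, z(-3)) = (10*(-5*2))*(1 + (⅙)*(-5)) = (10*(-10))*(1 - ⅚) = -100*⅙ = -50/3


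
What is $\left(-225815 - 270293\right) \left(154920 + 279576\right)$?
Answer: $-215556941568$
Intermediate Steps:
$\left(-225815 - 270293\right) \left(154920 + 279576\right) = \left(-225815 - 270293\right) 434496 = \left(-496108\right) 434496 = -215556941568$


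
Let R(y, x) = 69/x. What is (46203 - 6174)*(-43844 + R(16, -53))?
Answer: -93019430229/53 ≈ -1.7551e+9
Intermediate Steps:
(46203 - 6174)*(-43844 + R(16, -53)) = (46203 - 6174)*(-43844 + 69/(-53)) = 40029*(-43844 + 69*(-1/53)) = 40029*(-43844 - 69/53) = 40029*(-2323801/53) = -93019430229/53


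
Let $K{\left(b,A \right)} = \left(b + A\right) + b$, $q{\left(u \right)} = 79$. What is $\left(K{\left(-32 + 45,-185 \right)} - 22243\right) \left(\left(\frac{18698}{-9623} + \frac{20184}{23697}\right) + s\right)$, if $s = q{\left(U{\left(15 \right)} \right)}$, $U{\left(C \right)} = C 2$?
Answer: $- \frac{132664691604250}{76012077} \approx -1.7453 \cdot 10^{6}$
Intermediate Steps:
$U{\left(C \right)} = 2 C$
$s = 79$
$K{\left(b,A \right)} = A + 2 b$ ($K{\left(b,A \right)} = \left(A + b\right) + b = A + 2 b$)
$\left(K{\left(-32 + 45,-185 \right)} - 22243\right) \left(\left(\frac{18698}{-9623} + \frac{20184}{23697}\right) + s\right) = \left(\left(-185 + 2 \left(-32 + 45\right)\right) - 22243\right) \left(\left(\frac{18698}{-9623} + \frac{20184}{23697}\right) + 79\right) = \left(\left(-185 + 2 \cdot 13\right) - 22243\right) \left(\left(18698 \left(- \frac{1}{9623}\right) + 20184 \cdot \frac{1}{23697}\right) + 79\right) = \left(\left(-185 + 26\right) - 22243\right) \left(\left(- \frac{18698}{9623} + \frac{6728}{7899}\right) + 79\right) = \left(-159 - 22243\right) \left(- \frac{82951958}{76012077} + 79\right) = \left(-22402\right) \frac{5922002125}{76012077} = - \frac{132664691604250}{76012077}$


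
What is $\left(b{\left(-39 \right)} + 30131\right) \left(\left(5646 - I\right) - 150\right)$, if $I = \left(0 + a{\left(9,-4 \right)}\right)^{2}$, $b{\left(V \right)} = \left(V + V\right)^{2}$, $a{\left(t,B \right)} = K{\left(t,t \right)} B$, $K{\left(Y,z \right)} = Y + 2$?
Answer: $128925400$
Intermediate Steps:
$K{\left(Y,z \right)} = 2 + Y$
$a{\left(t,B \right)} = B \left(2 + t\right)$ ($a{\left(t,B \right)} = \left(2 + t\right) B = B \left(2 + t\right)$)
$b{\left(V \right)} = 4 V^{2}$ ($b{\left(V \right)} = \left(2 V\right)^{2} = 4 V^{2}$)
$I = 1936$ ($I = \left(0 - 4 \left(2 + 9\right)\right)^{2} = \left(0 - 44\right)^{2} = \left(-44\right)^{2} = 1936$)
$\left(b{\left(-39 \right)} + 30131\right) \left(\left(5646 - I\right) - 150\right) = \left(4 \left(-39\right)^{2} + 30131\right) \left(\left(5646 - 1936\right) - 150\right) = \left(4 \cdot 1521 + 30131\right) \left(\left(5646 - 1936\right) - 150\right) = \left(6084 + 30131\right) \left(3710 - 150\right) = 36215 \cdot 3560 = 128925400$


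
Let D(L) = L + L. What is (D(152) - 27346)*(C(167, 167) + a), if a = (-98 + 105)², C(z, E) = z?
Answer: -5841072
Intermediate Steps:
a = 49 (a = 7² = 49)
D(L) = 2*L
(D(152) - 27346)*(C(167, 167) + a) = (2*152 - 27346)*(167 + 49) = (304 - 27346)*216 = -27042*216 = -5841072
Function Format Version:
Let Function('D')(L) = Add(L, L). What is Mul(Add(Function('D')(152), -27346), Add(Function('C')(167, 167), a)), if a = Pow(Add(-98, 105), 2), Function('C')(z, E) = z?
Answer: -5841072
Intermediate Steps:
a = 49 (a = Pow(7, 2) = 49)
Function('D')(L) = Mul(2, L)
Mul(Add(Function('D')(152), -27346), Add(Function('C')(167, 167), a)) = Mul(Add(Mul(2, 152), -27346), Add(167, 49)) = Mul(Add(304, -27346), 216) = Mul(-27042, 216) = -5841072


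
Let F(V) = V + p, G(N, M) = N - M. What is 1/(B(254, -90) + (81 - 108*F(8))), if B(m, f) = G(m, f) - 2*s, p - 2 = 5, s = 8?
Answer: -1/1211 ≈ -0.00082576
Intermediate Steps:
p = 7 (p = 2 + 5 = 7)
F(V) = 7 + V (F(V) = V + 7 = 7 + V)
B(m, f) = -16 + m - f (B(m, f) = (m - f) - 2*8 = (m - f) - 16 = -16 + m - f)
1/(B(254, -90) + (81 - 108*F(8))) = 1/((-16 + 254 - 1*(-90)) + (81 - 108*(7 + 8))) = 1/((-16 + 254 + 90) + (81 - 108*15)) = 1/(328 + (81 - 1620)) = 1/(328 - 1539) = 1/(-1211) = -1/1211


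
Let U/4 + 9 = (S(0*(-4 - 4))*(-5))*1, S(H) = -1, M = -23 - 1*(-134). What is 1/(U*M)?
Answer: -1/1776 ≈ -0.00056306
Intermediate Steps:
M = 111 (M = -23 + 134 = 111)
U = -16 (U = -36 + 4*(-1*(-5)*1) = -36 + 4*(5*1) = -36 + 4*5 = -36 + 20 = -16)
1/(U*M) = 1/(-16*111) = 1/(-1776) = -1/1776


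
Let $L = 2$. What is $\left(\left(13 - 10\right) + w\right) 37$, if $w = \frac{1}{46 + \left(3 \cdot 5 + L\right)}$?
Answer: $\frac{7030}{63} \approx 111.59$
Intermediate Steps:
$w = \frac{1}{63}$ ($w = \frac{1}{46 + \left(3 \cdot 5 + 2\right)} = \frac{1}{46 + \left(15 + 2\right)} = \frac{1}{46 + 17} = \frac{1}{63} \approx 0.015873$)
$\left(\left(13 - 10\right) + w\right) 37 = \left(\left(13 - 10\right) + \frac{1}{63}\right) 37 = \left(3 + \frac{1}{63}\right) 37 = \frac{190}{63} \cdot 37 = \frac{7030}{63}$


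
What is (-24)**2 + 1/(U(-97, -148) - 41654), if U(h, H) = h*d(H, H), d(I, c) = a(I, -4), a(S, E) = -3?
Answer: 23825087/41363 ≈ 576.00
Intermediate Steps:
d(I, c) = -3
U(h, H) = -3*h (U(h, H) = h*(-3) = -3*h)
(-24)**2 + 1/(U(-97, -148) - 41654) = (-24)**2 + 1/(-3*(-97) - 41654) = 576 + 1/(291 - 41654) = 576 + 1/(-41363) = 576 - 1/41363 = 23825087/41363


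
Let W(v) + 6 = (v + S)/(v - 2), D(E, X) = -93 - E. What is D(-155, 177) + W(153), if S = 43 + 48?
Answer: 8700/151 ≈ 57.616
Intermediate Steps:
S = 91
W(v) = -6 + (91 + v)/(-2 + v) (W(v) = -6 + (v + 91)/(v - 2) = -6 + (91 + v)/(-2 + v))
D(-155, 177) + W(153) = (-93 - 1*(-155)) + (103 - 5*153)/(-2 + 153) = (-93 + 155) + (103 - 765)/151 = 62 + (1/151)*(-662) = 62 - 662/151 = 8700/151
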